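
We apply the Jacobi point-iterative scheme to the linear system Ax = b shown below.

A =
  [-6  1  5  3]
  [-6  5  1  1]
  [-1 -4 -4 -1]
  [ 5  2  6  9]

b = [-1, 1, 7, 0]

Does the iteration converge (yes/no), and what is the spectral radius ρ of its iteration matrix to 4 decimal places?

Write A = D+L+U with D = diag(-6, 5, -4, 9).
Jacobi: T = -D⁻¹(L+U), T[1,2] = -(1)/(5) = -0.2000; T[1,1] = 0.
  T[0,:] = [+0.0000 +0.1667 +0.8333 +0.5000]
  T[1,:] = [+1.2000 +0.0000 -0.2000 -0.2000]
  T[2,:] = [-0.2500 -1.0000 +0.0000 -0.2500]
  T[3,:] = [-0.5556 -0.2222 -0.6667 +0.0000]
|λ(T)| sorted: 1.1510, 0.9567, 0.9567, 0.3595.
spectral radius ρ = 1.1510; 1.1510 > 1: divergent.

no, ρ = 1.1510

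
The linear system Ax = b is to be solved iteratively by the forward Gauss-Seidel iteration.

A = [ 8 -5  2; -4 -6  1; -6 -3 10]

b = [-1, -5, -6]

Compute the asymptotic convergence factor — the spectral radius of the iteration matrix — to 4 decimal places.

0.5753

Diagonal D = diag(8, -6, 10); L, U strict lower/upper.
GS T = -(D+L)⁻¹U: row 0 first, T[0,1] = -(-5)/(8) = +0.6250; later rows by forward substitution.
  T[0,:] = [+0.0000 +0.6250 -0.2500]
  T[1,:] = [+0.0000 -0.4167 +0.3333]
  T[2,:] = [+0.0000 +0.2500 -0.0500]
moduli |λ_i(T)| = 0.5753, 0.1086, 0.0000.
ρ = 0.5753; 0.5753 < 1: convergent.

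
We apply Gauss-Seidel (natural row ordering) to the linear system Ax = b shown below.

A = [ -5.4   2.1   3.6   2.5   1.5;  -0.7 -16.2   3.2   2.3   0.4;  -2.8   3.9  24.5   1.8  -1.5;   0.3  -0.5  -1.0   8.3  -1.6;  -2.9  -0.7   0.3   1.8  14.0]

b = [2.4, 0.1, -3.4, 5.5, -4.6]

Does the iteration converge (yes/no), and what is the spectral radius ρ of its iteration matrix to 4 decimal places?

yes, ρ = 0.2394

Let D = diag(-5.4, -16.2, 24.5, 8.3, 14); L, U the strict triangles.
T_GS = -(D+L)⁻¹U: row 0 first, T[0,3] = -(2.5)/(-5.4) = +0.4630; later rows by forward substitution.
  T[0,:] = [+0.0000 +0.3889 +0.6667 +0.4630 +0.2778]
  T[1,:] = [+0.0000 -0.0168 +0.1687 +0.1220 +0.0127]
  T[2,:] = [+0.0000 +0.0471 +0.0493 -0.0400 +0.0910]
  T[3,:] = [+0.0000 -0.0094 -0.0080 -0.0142 +0.1945]
  T[4,:] = [+0.0000 +0.0799 +0.1465 +0.1047 +0.0312]
eigenvalue magnitudes: 0.2394, 0.1294, 0.1294, 0.0562, 0.0000.
spectral radius ρ = 0.2394; 0.2394 < 1: convergent.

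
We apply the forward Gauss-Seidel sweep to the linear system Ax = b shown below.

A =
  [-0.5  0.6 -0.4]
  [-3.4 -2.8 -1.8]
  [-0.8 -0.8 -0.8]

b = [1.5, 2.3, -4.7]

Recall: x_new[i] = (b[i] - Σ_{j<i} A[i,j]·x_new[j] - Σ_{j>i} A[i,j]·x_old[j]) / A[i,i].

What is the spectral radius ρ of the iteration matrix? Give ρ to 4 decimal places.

Write A = D+L+U with D = diag(-0.5, -2.8, -0.8).
GS T = -(D+L)⁻¹U: row 0 first, T[0,1] = -(0.6)/(-0.5) = +1.2000; later rows by forward substitution.
  T[0,:] = [+0.0000, +1.2000, -0.8000]
  T[1,:] = [+0.0000, -1.4571, +0.3286]
  T[2,:] = [+0.0000, +0.2571, +0.4714]
|λ(T)| sorted: 1.5000, 0.5143, 0.0000.
ρ(T) = max|λ| = 1.5000; 1.5000 > 1: divergent.

1.5000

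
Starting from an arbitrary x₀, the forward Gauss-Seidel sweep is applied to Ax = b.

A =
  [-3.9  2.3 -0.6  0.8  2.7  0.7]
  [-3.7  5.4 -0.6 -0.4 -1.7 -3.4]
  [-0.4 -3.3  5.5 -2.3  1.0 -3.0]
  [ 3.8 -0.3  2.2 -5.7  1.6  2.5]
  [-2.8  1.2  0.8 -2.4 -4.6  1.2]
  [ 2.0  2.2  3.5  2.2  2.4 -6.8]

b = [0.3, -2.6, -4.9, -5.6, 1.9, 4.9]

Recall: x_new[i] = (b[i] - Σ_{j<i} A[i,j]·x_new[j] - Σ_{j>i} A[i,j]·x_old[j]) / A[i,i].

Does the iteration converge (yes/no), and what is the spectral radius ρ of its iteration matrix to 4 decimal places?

no, ρ = 1.6930

Let D = diag(-3.9, 5.4, 5.5, -5.7, -4.6, -6.8); L, U the strict triangles.
GS T = -(D+L)⁻¹U: row 0 first, T[0,3] = -(0.8)/(-3.9) = +0.2051; later rows by forward substitution.
  T[0,:] = [+0.0000 +0.5897 -0.1538 +0.2051 +0.6923 +0.1795]
  T[1,:] = [+0.0000 +0.4041 +0.0057 +0.2146 +0.7892 +0.7526]
  T[2,:] = [+0.0000 +0.2853 -0.0078 +0.5619 +0.3420 +1.0101]
  T[3,:] = [+0.0000 +0.4820 -0.1059 +0.3423 +0.8327 +0.9085]
  T[4,:] = [+0.0000 -0.4554 +0.1490 -0.1498 -0.5905 +0.0496]
  T[5,:] = [+0.0000 +0.4463 -0.0291 +0.4769 +0.6960 +1.1276]
|roots of det(T-λI)|: 1.6930, 0.4292, 0.4292, 0.0435, 0.0435, 0.0000.
ρ(T) = max|λ| = 1.6930; 1.6930 > 1: divergent.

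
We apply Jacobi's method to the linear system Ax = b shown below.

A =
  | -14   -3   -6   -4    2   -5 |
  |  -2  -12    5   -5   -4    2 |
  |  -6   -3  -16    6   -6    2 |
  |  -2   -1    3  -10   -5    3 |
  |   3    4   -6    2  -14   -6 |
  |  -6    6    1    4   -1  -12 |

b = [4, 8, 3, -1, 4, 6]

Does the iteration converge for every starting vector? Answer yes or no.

no

Diagonal D = diag(-14, -12, -16, -10, -14, -12); L, U strict lower/upper.
Jacobi T = -D⁻¹(L+U): T[0,2] = -(-6)/(-14) = -0.4286; T[0,0] = 0.
  T[0,:] = [+0.0000, -0.2143, -0.4286, -0.2857, +0.1429, -0.3571]
  T[1,:] = [-0.1667, +0.0000, +0.4167, -0.4167, -0.3333, +0.1667]
  T[2,:] = [-0.3750, -0.1875, +0.0000, +0.3750, -0.3750, +0.1250]
  T[3,:] = [-0.2000, -0.1000, +0.3000, +0.0000, -0.5000, +0.3000]
  T[4,:] = [+0.2143, +0.2857, -0.4286, +0.1429, +0.0000, -0.4286]
  T[5,:] = [-0.5000, +0.5000, +0.0833, +0.3333, -0.0833, +0.0000]
|eigenvalues of T|: 1.1603, 0.5802, 0.5264, 0.5264, 0.1719, 0.1719.
ρ = 1.1603; 1.1603 > 1, so it fails to converge.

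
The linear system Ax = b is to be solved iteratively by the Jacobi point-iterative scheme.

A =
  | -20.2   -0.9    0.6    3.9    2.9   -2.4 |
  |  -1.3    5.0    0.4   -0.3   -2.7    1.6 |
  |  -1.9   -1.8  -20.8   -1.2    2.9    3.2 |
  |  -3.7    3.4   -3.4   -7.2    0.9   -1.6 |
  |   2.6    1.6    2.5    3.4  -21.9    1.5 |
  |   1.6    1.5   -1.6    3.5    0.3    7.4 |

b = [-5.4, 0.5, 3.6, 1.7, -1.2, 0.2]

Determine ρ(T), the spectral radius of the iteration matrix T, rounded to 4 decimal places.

0.7299

Diagonal D = diag(-20.2, 5, -20.8, -7.2, -21.9, 7.4); L, U strict lower/upper.
T_J = -D⁻¹(L+U): T[2,0] = -(-1.9)/(-20.8) = -0.0913; T[2,2] = 0.
  T[0,:] = [+0.0000  -0.0446  +0.0297  +0.1931  +0.1436  -0.1188]
  T[1,:] = [+0.2600  +0.0000  -0.0800  +0.0600  +0.5400  -0.3200]
  T[2,:] = [-0.0913  -0.0865  +0.0000  -0.0577  +0.1394  +0.1538]
  T[3,:] = [-0.5139  +0.4722  -0.4722  +0.0000  +0.1250  -0.2222]
  T[4,:] = [+0.1187  +0.0731  +0.1142  +0.1553  +0.0000  +0.0685]
  T[5,:] = [-0.2162  -0.2027  +0.2162  -0.4730  -0.0405  +0.0000]
|roots of det(T-λI)|: 0.7299, 0.4161, 0.4109, 0.4109, 0.2043, 0.1882.
ρ(T) = max|λ| = 0.7299; 0.7299 < 1, so it converges for any x₀.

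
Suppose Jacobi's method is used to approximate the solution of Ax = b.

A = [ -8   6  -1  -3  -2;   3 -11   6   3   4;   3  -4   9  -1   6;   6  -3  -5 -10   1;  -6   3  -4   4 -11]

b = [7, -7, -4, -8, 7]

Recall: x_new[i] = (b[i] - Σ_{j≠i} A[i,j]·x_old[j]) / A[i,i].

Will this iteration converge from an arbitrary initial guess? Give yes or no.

Write A = D+L+U with D = diag(-8, -11, 9, -10, -11).
T_J = -D⁻¹(L+U): T[3,1] = -(-3)/(-10) = -0.3000; T[3,3] = 0.
  T[0,:] = [+0.0000, +0.7500, -0.1250, -0.3750, -0.2500]
  T[1,:] = [+0.2727, +0.0000, +0.5455, +0.2727, +0.3636]
  T[2,:] = [-0.3333, +0.4444, +0.0000, +0.1111, -0.6667]
  T[3,:] = [+0.6000, -0.3000, -0.5000, +0.0000, +0.1000]
  T[4,:] = [-0.5455, +0.2727, -0.3636, +0.3636, +0.0000]
eigenvalue magnitudes: 1.2149, 0.6737, 0.6586, 0.6586, 0.4609.
ρ = 1.2149; 1.2149 > 1 ⇒ diverges.

no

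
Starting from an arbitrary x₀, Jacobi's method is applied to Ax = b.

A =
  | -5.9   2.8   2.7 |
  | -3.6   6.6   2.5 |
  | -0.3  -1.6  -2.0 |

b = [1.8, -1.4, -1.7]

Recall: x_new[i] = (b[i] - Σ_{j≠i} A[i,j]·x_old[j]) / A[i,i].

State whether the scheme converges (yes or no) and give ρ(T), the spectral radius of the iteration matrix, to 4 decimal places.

yes, ρ = 0.8365

Write A = D+L+U with D = diag(-5.9, 6.6, -2).
Jacobi: T = -D⁻¹(L+U), T[1,2] = -(2.5)/(6.6) = -0.3788; T[1,1] = 0.
  T[0,:] = [+0.0000, +0.4746, +0.4576]
  T[1,:] = [+0.5455, +0.0000, -0.3788]
  T[2,:] = [-0.1500, -0.8000, +0.0000]
|λ(T)| sorted: 0.8365, 0.4544, 0.4544.
ρ = 0.8365; 0.8365 < 1, so it converges for any x₀.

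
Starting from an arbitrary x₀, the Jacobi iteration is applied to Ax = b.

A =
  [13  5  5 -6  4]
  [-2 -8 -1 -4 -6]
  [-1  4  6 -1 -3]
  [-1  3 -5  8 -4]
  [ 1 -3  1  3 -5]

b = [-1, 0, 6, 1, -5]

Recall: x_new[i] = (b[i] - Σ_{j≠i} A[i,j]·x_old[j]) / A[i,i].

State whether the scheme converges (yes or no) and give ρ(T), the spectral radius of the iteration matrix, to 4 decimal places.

Write A = D+L+U with D = diag(13, -8, 6, 8, -5).
Jacobi: T = -D⁻¹(L+U), T[4,0] = -(1)/(-5) = +0.2000; T[4,4] = 0.
  T[0,:] = [+0.0000, -0.3846, -0.3846, +0.4615, -0.3077]
  T[1,:] = [-0.2500, +0.0000, -0.1250, -0.5000, -0.7500]
  T[2,:] = [+0.1667, -0.6667, +0.0000, +0.1667, +0.5000]
  T[3,:] = [+0.1250, -0.3750, +0.6250, +0.0000, +0.5000]
  T[4,:] = [+0.2000, -0.6000, +0.2000, +0.6000, +0.0000]
moduli |λ_i(T)| = 1.4308, 0.7152, 0.4750, 0.4750, 0.0904.
spectral radius ρ = 1.4308; 1.4308 > 1 ⇒ diverges.

no, ρ = 1.4308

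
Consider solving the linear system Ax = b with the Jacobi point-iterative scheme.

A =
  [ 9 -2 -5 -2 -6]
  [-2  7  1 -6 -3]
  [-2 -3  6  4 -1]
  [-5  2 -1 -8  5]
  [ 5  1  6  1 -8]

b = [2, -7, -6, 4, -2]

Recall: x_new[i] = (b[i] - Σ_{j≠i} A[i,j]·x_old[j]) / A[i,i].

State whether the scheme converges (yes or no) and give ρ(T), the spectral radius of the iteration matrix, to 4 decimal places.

no, ρ = 1.1725

Diagonal D = diag(9, 7, 6, -8, -8); L, U strict lower/upper.
Jacobi T = -D⁻¹(L+U): T[2,3] = -(4)/(6) = -0.6667; T[2,2] = 0.
  T[0,:] = [+0.0000, +0.2222, +0.5556, +0.2222, +0.6667]
  T[1,:] = [+0.2857, +0.0000, -0.1429, +0.8571, +0.4286]
  T[2,:] = [+0.3333, +0.5000, +0.0000, -0.6667, +0.1667]
  T[3,:] = [-0.6250, +0.2500, -0.1250, +0.0000, +0.6250]
  T[4,:] = [+0.6250, +0.1250, +0.7500, +0.1250, +0.0000]
moduli |λ_i(T)| = 1.1725, 0.8282, 0.4871, 0.4871, 0.2599.
ρ = 1.1725; 1.1725 > 1, so it fails to converge.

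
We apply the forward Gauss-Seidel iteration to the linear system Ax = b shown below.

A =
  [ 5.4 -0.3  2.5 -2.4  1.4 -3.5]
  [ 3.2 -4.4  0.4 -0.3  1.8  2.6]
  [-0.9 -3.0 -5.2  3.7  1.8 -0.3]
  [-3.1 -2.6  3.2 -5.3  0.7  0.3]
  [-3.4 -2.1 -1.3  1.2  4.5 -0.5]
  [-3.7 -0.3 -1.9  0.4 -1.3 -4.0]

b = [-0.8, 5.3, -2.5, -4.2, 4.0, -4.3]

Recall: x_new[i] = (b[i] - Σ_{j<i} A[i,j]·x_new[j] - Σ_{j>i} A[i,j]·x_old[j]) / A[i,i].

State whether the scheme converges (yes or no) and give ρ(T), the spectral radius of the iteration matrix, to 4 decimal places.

no, ρ = 1.6239

Diagonal D = diag(5.4, -4.4, -5.2, -5.3, 4.5, -4); L, U strict lower/upper.
T_GS = -(D+L)⁻¹U: row 0 first, T[0,1] = -(-0.3)/(5.4) = +0.0556; later rows by forward substitution.
  T[0,:] = [+0.0000  +0.0556  -0.4630  +0.4444  -0.2593  +0.6481]
  T[1,:] = [+0.0000  +0.0404  -0.2458  +0.2551  +0.2205  +1.0623]
  T[2,:] = [+0.0000  -0.0329  +0.2219  +0.4875  +0.2638  -0.7827]
  T[3,:] = [+0.0000  -0.0722  +0.5254  -0.0908  +0.3348  -1.3162]
  T[4,:] = [+0.0000  +0.0706  -0.5405  +0.6199  -0.1060  +1.2214]
  T[5,:] = [+0.0000  -0.0689  +0.5695  -0.8723  +0.1659  -0.8360]
moduli |λ_i(T)| = 1.6239, 0.6542, 0.1263, 0.0676, 0.0054, 0.0000.
ρ = 1.6239; 1.6239 > 1, so it fails to converge.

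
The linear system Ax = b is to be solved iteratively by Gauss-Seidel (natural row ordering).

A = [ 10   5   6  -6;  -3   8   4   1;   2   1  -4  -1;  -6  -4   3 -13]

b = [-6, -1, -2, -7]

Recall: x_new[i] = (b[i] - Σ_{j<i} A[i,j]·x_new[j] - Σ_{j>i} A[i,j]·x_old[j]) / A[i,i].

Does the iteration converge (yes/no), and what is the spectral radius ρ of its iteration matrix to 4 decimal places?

yes, ρ = 0.9039

Diagonal D = diag(10, 8, -4, -13); L, U strict lower/upper.
GS T = -(D+L)⁻¹U: row 0 first, T[0,3] = -(-6)/(10) = +0.6000; later rows by forward substitution.
  T[0,:] = [+0.0000, -0.5000, -0.6000, +0.6000]
  T[1,:] = [+0.0000, -0.1875, -0.7250, +0.1000]
  T[2,:] = [+0.0000, -0.2969, -0.4813, +0.0750]
  T[3,:] = [+0.0000, +0.2200, +0.3889, -0.2904]
moduli |λ_i(T)| = 0.9039, 0.2084, 0.1531, 0.0000.
ρ(T) = max|λ| = 0.9039; 0.9039 < 1: convergent.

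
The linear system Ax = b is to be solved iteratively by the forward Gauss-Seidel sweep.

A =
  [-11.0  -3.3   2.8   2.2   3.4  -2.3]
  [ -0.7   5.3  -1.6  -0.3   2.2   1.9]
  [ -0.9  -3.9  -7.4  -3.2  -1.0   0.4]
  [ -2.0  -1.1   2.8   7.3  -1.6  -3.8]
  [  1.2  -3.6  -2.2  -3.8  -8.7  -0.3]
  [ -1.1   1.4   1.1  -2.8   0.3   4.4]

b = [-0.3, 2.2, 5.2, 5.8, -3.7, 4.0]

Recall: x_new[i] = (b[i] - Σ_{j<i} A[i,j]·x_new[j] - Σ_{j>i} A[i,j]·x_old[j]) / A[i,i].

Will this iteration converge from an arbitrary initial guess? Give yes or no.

Let D = diag(-11, 5.3, -7.4, 7.3, -8.7, 4.4); L, U the strict triangles.
T_GS = -(D+L)⁻¹U: row 0 first, T[0,1] = -(-3.3)/(-11) = -0.3000; later rows by forward substitution.
  T[0,:] = [+0.0000, -0.3000, +0.2545, +0.2000, +0.3091, -0.2091]
  T[1,:] = [+0.0000, -0.0396, +0.3355, +0.0830, -0.3743, -0.3861]
  T[2,:] = [+0.0000, +0.0574, -0.2078, -0.5005, +0.0245, +0.2830]
  T[3,:] = [+0.0000, -0.1102, +0.2000, +0.2593, +0.2381, +0.2965]
  T[4,:] = [+0.0000, +0.0086, -0.1385, +0.0066, +0.0873, -0.1046]
  T[5,:] = [+0.0000, -0.1474, +0.1455, +0.3133, +0.3358, +0.1957]
|eigenvalues of T|: 0.5216, 0.3006, 0.2085, 0.2085, 0.0109, 0.0000.
spectral radius ρ = 0.5216; 0.5216 < 1: convergent.

yes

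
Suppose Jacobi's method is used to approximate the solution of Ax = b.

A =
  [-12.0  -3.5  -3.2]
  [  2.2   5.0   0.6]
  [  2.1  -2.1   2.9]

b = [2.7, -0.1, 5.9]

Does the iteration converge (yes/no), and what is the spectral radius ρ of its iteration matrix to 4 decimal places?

yes, ρ = 0.5807

Let D = diag(-12, 5, 2.9); L, U the strict triangles.
Jacobi: T = -D⁻¹(L+U), T[1,2] = -(0.6)/(5) = -0.1200; T[1,1] = 0.
  T[0,:] = [+0.0000, -0.2917, -0.2667]
  T[1,:] = [-0.4400, +0.0000, -0.1200]
  T[2,:] = [-0.7241, +0.7241, +0.0000]
|roots of det(T-λI)|: 0.5807, 0.3204, 0.3204.
spectral radius ρ = 0.5807; 0.5807 < 1: convergent.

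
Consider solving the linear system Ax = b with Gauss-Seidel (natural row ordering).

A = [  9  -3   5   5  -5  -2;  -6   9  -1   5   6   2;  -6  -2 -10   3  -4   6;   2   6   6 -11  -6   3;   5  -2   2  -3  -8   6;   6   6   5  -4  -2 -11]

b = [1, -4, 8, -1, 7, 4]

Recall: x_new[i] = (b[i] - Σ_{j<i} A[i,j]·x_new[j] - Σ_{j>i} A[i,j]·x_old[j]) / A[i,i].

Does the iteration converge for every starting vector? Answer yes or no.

no

A = D + L + U where D = diag(9, 9, -10, -11, -8, -11).
Gauss-Seidel: T = -(D+L)⁻¹U, row 0 first, T[0,1] = -(-3)/(9) = +0.3333; later rows by forward substitution.
  T[0,:] = [+0.0000 +0.3333 -0.5556 -0.5556 +0.5556 +0.2222]
  T[1,:] = [+0.0000 +0.2222 -0.2593 -0.9259 -0.2963 -0.0741]
  T[2,:] = [+0.0000 -0.2444 +0.3852 +0.8185 -0.6741 +0.4815]
  T[3,:] = [+0.0000 +0.0485 -0.0323 -0.1596 -0.9737 +0.5354]
  T[4,:] = [+0.0000 +0.0735 -0.1740 +0.1487 +0.6179 +0.8270]
  T[5,:] = [+0.0000 +0.1609 -0.2260 -0.4050 +0.0768 -0.0454]
|eigenvalues of T|: 1.1880, 0.8623, 0.8623, 0.1214, 0.0231, 0.0000.
spectral radius ρ = 1.1880; 1.1880 > 1, so it fails to converge.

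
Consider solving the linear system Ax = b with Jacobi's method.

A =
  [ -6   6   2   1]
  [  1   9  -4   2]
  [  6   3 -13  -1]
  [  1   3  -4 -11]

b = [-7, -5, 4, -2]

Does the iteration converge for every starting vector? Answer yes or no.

yes

Split A = D + L + U, D = diag(-6, 9, -13, -11).
Jacobi T = -D⁻¹(L+U): T[0,3] = -(1)/(-6) = +0.1667; T[0,0] = 0.
  T[0,:] = [+0.0000, +1.0000, +0.3333, +0.1667]
  T[1,:] = [-0.1111, +0.0000, +0.4444, -0.2222]
  T[2,:] = [+0.4615, +0.2308, +0.0000, -0.0769]
  T[3,:] = [+0.0909, +0.2727, -0.3636, +0.0000]
eigenvalue magnitudes: 0.6829, 0.4716, 0.4716, 0.3633.
ρ = 0.6829; 0.6829 < 1: convergent.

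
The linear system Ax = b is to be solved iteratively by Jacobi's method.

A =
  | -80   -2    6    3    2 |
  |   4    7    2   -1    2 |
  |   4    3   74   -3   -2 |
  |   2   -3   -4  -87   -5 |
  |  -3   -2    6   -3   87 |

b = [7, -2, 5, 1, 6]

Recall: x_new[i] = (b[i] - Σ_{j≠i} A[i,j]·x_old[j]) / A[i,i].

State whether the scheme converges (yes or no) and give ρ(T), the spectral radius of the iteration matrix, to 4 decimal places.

yes, ρ = 0.1573

Write A = D+L+U with D = diag(-80, 7, 74, -87, 87).
T_J = -D⁻¹(L+U): T[2,3] = -(-3)/(74) = +0.0405; T[2,2] = 0.
  T[0,:] = [+0.0000  -0.0250  +0.0750  +0.0375  +0.0250]
  T[1,:] = [-0.5714  +0.0000  -0.2857  +0.1429  -0.2857]
  T[2,:] = [-0.0541  -0.0405  +0.0000  +0.0405  +0.0270]
  T[3,:] = [+0.0230  -0.0345  -0.0460  +0.0000  -0.0575]
  T[4,:] = [+0.0345  +0.0230  -0.0690  +0.0345  +0.0000]
eigenvalue magnitudes: 0.1573, 0.1252, 0.1252, 0.0763, 0.0763.
ρ = 0.1573; 0.1573 < 1, so it converges for any x₀.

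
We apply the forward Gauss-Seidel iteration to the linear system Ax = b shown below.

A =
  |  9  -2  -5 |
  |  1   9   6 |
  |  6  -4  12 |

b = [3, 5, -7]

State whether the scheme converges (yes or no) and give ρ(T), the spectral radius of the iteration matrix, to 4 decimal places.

Write A = D+L+U with D = diag(9, 9, 12).
Gauss-Seidel: T = -(D+L)⁻¹U, row 0 first, T[0,2] = -(-5)/(9) = +0.5556; later rows by forward substitution.
  T[0,:] = [+0.0000, +0.2222, +0.5556]
  T[1,:] = [+0.0000, -0.0247, -0.7284]
  T[2,:] = [+0.0000, -0.1193, -0.5206]
|eigenvalues of T|: 0.6579, 0.1126, 0.0000.
spectral radius ρ = 0.6579; 0.6579 < 1, so it converges for any x₀.

yes, ρ = 0.6579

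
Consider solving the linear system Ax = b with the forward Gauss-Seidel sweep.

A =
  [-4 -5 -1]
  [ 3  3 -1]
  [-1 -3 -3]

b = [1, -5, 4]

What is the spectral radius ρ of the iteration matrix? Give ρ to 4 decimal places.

0.9037

Write A = D+L+U with D = diag(-4, 3, -3).
GS T = -(D+L)⁻¹U: row 0 first, T[0,2] = -(-1)/(-4) = -0.2500; later rows by forward substitution.
  T[0,:] = [+0.0000  -1.2500  -0.2500]
  T[1,:] = [+0.0000  +1.2500  +0.5833]
  T[2,:] = [+0.0000  -0.8333  -0.5000]
moduli |λ_i(T)| = 0.9037, 0.1537, 0.0000.
ρ = 0.9037; 0.9037 < 1, so it converges for any x₀.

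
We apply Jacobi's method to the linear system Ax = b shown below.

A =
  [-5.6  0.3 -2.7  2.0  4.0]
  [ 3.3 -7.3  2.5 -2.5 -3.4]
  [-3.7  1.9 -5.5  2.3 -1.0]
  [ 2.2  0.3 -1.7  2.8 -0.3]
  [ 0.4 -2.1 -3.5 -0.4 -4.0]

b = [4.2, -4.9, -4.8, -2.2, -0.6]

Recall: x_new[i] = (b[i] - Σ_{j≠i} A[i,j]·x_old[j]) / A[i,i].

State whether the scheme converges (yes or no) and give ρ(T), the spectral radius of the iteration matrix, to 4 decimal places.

Write A = D+L+U with D = diag(-5.6, -7.3, -5.5, 2.8, -4).
T_J = -D⁻¹(L+U): T[0,4] = -(4)/(-5.6) = +0.7143; T[0,0] = 0.
  T[0,:] = [+0.0000, +0.0536, -0.4821, +0.3571, +0.7143]
  T[1,:] = [+0.4521, +0.0000, +0.3425, -0.3425, -0.4658]
  T[2,:] = [-0.6727, +0.3455, +0.0000, +0.4182, -0.1818]
  T[3,:] = [-0.7857, -0.1071, +0.6071, +0.0000, +0.1071]
  T[4,:] = [+0.1000, -0.5250, -0.8750, -0.1000, +0.0000]
moduli |λ_i(T)| = 1.1239, 0.7730, 0.3032, 0.1904, 0.1904.
spectral radius ρ = 1.1239; 1.1239 > 1, so it fails to converge.

no, ρ = 1.1239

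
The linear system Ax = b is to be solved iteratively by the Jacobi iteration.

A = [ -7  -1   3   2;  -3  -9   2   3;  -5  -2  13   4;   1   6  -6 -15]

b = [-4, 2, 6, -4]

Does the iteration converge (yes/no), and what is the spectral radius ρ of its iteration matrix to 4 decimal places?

yes, ρ = 0.8632

Split A = D + L + U, D = diag(-7, -9, 13, -15).
Jacobi: T = -D⁻¹(L+U), T[3,0] = -(1)/(-15) = +0.0667; T[3,3] = 0.
  T[0,:] = [+0.0000 -0.1429 +0.4286 +0.2857]
  T[1,:] = [-0.3333 +0.0000 +0.2222 +0.3333]
  T[2,:] = [+0.3846 +0.1538 +0.0000 -0.3077]
  T[3,:] = [+0.0667 +0.4000 -0.4000 +0.0000]
|roots of det(T-λI)|: 0.8632, 0.4448, 0.2921, 0.1263.
spectral radius ρ = 0.8632; 0.8632 < 1 ⇒ converges.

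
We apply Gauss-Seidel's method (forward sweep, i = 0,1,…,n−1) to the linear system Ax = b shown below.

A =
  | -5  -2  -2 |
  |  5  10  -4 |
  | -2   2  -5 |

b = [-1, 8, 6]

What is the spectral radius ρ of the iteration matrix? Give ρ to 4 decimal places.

0.6924

A = D + L + U where D = diag(-5, 10, -5).
Gauss-Seidel: T = -(D+L)⁻¹U, row 0 first, T[0,1] = -(-2)/(-5) = -0.4000; later rows by forward substitution.
  T[0,:] = [+0.0000, -0.4000, -0.4000]
  T[1,:] = [+0.0000, +0.2000, +0.6000]
  T[2,:] = [+0.0000, +0.2400, +0.4000]
moduli |λ_i(T)| = 0.6924, 0.0924, 0.0000.
spectral radius ρ = 0.6924; 0.6924 < 1: convergent.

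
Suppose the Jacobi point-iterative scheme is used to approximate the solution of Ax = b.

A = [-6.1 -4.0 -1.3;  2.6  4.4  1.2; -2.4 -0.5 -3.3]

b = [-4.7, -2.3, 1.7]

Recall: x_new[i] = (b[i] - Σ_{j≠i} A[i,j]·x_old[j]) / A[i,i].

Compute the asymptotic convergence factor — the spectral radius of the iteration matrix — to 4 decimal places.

0.8691

Split A = D + L + U, D = diag(-6.1, 4.4, -3.3).
Jacobi T = -D⁻¹(L+U): T[2,1] = -(-0.5)/(-3.3) = -0.1515; T[2,2] = 0.
  T[0,:] = [+0.0000 -0.6557 -0.2131]
  T[1,:] = [-0.5909 +0.0000 -0.2727]
  T[2,:] = [-0.7273 -0.1515 +0.0000]
|λ(T)| sorted: 0.8691, 0.5659, 0.3032.
ρ(T) = max|λ| = 0.8691; 0.8691 < 1: convergent.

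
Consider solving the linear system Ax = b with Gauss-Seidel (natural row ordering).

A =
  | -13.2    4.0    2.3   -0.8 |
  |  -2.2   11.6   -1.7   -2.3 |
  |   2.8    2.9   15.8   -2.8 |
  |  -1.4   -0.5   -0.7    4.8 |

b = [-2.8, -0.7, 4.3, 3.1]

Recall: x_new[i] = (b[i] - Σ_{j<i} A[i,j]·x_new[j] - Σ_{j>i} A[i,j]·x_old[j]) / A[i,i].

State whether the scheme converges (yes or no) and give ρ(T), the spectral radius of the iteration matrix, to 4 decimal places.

yes, ρ = 0.1824

A = D + L + U where D = diag(-13.2, 11.6, 15.8, 4.8).
T_GS = -(D+L)⁻¹U: row 0 first, T[0,1] = -(4)/(-13.2) = +0.3030; later rows by forward substitution.
  T[0,:] = [+0.0000, +0.3030, +0.1742, -0.0606]
  T[1,:] = [+0.0000, +0.0575, +0.1796, +0.1868]
  T[2,:] = [+0.0000, -0.0643, -0.0638, +0.1537]
  T[3,:] = [+0.0000, +0.0850, +0.0602, +0.0242]
|eigenvalues of T|: 0.1824, 0.1122, 0.1122, 0.0000.
spectral radius ρ = 0.1824; 0.1824 < 1, so it converges for any x₀.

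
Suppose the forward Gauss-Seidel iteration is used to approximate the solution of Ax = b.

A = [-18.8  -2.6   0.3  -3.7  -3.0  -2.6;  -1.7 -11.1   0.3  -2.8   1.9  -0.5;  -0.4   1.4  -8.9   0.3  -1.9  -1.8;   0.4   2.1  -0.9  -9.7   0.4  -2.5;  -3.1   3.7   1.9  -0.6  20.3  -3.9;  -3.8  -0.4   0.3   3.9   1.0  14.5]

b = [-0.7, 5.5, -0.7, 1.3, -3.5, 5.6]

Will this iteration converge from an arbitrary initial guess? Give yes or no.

yes

Diagonal D = diag(-18.8, -11.1, -8.9, -9.7, 20.3, 14.5); L, U strict lower/upper.
GS T = -(D+L)⁻¹U: row 0 first, T[0,3] = -(-3.7)/(-18.8) = -0.1968; later rows by forward substitution.
  T[0,:] = [+0.0000, -0.1383, +0.0160, -0.1968, -0.1596, -0.1383]
  T[1,:] = [+0.0000, +0.0212, +0.0246, -0.2221, +0.1956, -0.0239]
  T[2,:] = [+0.0000, +0.0095, +0.0031, +0.0076, -0.1755, -0.1998]
  T[3,:] = [+0.0000, -0.0020, +0.0057, -0.0569, +0.0933, -0.2501]
  T[4,:] = [+0.0000, -0.0259, -0.0022, +0.0080, -0.0408, +0.1867]
  T[5,:] = [+0.0000, -0.0335, +0.0034, -0.0431, -0.0551, +0.0216]
|roots of det(T-λI)|: 0.1799, 0.1418, 0.1418, 0.0484, 0.0015, 0.0000.
ρ(T) = max|λ| = 0.1799; 0.1799 < 1: convergent.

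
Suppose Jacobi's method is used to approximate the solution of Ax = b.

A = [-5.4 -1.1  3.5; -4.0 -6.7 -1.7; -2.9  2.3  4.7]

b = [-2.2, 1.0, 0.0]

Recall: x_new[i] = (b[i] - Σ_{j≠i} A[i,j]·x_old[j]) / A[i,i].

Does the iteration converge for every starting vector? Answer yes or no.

Split A = D + L + U, D = diag(-5.4, -6.7, 4.7).
Jacobi: T = -D⁻¹(L+U), T[1,2] = -(-1.7)/(-6.7) = -0.2537; T[1,1] = 0.
  T[0,:] = [+0.0000 -0.2037 +0.6481]
  T[1,:] = [-0.5970 +0.0000 -0.2537]
  T[2,:] = [+0.6170 -0.4894 +0.0000]
|eigenvalues of T|: 0.9388, 0.4855, 0.4855.
ρ(T) = max|λ| = 0.9388; 0.9388 < 1 ⇒ converges.

yes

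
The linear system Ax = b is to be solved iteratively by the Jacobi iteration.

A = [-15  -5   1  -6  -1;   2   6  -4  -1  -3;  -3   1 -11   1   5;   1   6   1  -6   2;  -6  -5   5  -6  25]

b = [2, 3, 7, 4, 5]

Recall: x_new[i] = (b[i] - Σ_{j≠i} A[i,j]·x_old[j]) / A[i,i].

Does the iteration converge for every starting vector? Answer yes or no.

yes

Split A = D + L + U, D = diag(-15, 6, -11, -6, 25).
Jacobi: T = -D⁻¹(L+U), T[2,1] = -(1)/(-11) = +0.0909; T[2,2] = 0.
  T[0,:] = [+0.0000  -0.3333  +0.0667  -0.4000  -0.0667]
  T[1,:] = [-0.3333  +0.0000  +0.6667  +0.1667  +0.5000]
  T[2,:] = [-0.2727  +0.0909  +0.0000  +0.0909  +0.4545]
  T[3,:] = [+0.1667  +1.0000  +0.1667  +0.0000  +0.3333]
  T[4,:] = [+0.2400  +0.2000  -0.2000  +0.2400  +0.0000]
|roots of det(T-λI)|: 0.9111, 0.6289, 0.6289, 0.4273, 0.1734.
ρ(T) = max|λ| = 0.9111; 0.9111 < 1: convergent.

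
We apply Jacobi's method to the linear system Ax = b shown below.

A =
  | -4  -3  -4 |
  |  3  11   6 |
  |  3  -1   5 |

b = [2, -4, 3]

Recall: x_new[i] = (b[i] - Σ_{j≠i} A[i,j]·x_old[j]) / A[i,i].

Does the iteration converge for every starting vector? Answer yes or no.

yes

Write A = D+L+U with D = diag(-4, 11, 5).
Jacobi T = -D⁻¹(L+U): T[2,0] = -(3)/(5) = -0.6000; T[2,2] = 0.
  T[0,:] = [+0.0000  -0.7500  -1.0000]
  T[1,:] = [-0.2727  +0.0000  -0.5455]
  T[2,:] = [-0.6000  +0.2000  +0.0000]
|roots of det(T-λI)|: 0.9471, 0.6242, 0.3229.
ρ = 0.9471; 0.9471 < 1: convergent.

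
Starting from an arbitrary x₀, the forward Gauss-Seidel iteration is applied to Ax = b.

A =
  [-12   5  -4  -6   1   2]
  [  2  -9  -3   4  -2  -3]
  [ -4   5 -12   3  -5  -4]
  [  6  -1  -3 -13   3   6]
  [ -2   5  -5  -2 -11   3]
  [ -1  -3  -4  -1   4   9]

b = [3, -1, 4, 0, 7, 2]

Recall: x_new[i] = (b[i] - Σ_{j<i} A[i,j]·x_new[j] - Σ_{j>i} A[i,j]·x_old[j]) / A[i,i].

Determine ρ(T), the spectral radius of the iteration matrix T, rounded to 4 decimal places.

0.9198

Write A = D+L+U with D = diag(-12, -9, -12, -13, -11, 9).
GS T = -(D+L)⁻¹U: row 0 first, T[0,5] = -(2)/(-12) = +0.1667; later rows by forward substitution.
  T[0,:] = [+0.0000 +0.4167 -0.3333 -0.5000 +0.0833 +0.1667]
  T[1,:] = [+0.0000 +0.0926 -0.4074 +0.3333 -0.2037 -0.2963]
  T[2,:] = [+0.0000 -0.1003 -0.0586 +0.5556 -0.5293 -0.5123]
  T[3,:] = [+0.0000 +0.2083 -0.1090 -0.3846 +0.4071 +0.6795]
  T[4,:] = [+0.0000 -0.0260 -0.0781 +0.0598 +0.0588 +0.2171]
  T[5,:] = [+0.0000 +0.0673 -0.1763 +0.2331 -0.2748 -0.3289]
moduli |λ_i(T)| = 0.9198, 0.1629, 0.1275, 0.1275, 0.0997, 0.0000.
ρ = 0.9198; 0.9198 < 1, so it converges for any x₀.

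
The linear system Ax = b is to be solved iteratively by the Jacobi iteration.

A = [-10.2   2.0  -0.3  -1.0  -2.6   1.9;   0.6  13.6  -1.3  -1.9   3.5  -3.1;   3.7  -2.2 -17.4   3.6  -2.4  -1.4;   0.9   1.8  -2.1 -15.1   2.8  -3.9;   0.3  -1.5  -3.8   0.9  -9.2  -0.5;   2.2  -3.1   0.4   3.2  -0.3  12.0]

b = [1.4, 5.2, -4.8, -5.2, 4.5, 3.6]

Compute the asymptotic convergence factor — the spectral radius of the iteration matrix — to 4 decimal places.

A = D + L + U where D = diag(-10.2, 13.6, -17.4, -15.1, -9.2, 12).
Jacobi T = -D⁻¹(L+U): T[2,5] = -(-1.4)/(-17.4) = -0.0805; T[2,2] = 0.
  T[0,:] = [+0.0000 +0.1961 -0.0294 -0.0980 -0.2549 +0.1863]
  T[1,:] = [-0.0441 +0.0000 +0.0956 +0.1397 -0.2574 +0.2279]
  T[2,:] = [+0.2126 -0.1264 +0.0000 +0.2069 -0.1379 -0.0805]
  T[3,:] = [+0.0596 +0.1192 -0.1391 +0.0000 +0.1854 -0.2583]
  T[4,:] = [+0.0326 -0.1630 -0.4130 +0.0978 +0.0000 -0.0543]
  T[5,:] = [-0.1833 +0.2583 -0.0333 -0.2667 +0.0250 +0.0000]
|roots of det(T-λI)|: 0.5042, 0.3555, 0.2542, 0.2542, 0.1456, 0.1189.
ρ = 0.5042; 0.5042 < 1 ⇒ converges.

0.5042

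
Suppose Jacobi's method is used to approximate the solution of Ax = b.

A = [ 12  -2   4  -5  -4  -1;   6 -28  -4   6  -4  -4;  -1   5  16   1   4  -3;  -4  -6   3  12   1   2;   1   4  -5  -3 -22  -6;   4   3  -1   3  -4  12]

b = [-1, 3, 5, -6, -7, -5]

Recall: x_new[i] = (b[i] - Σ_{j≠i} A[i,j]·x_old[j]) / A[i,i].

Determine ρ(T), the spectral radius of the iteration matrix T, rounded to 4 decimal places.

0.8423

A = D + L + U where D = diag(12, -28, 16, 12, -22, 12).
T_J = -D⁻¹(L+U): T[2,4] = -(4)/(16) = -0.2500; T[2,2] = 0.
  T[0,:] = [+0.0000  +0.1667  -0.3333  +0.4167  +0.3333  +0.0833]
  T[1,:] = [+0.2143  +0.0000  -0.1429  +0.2143  -0.1429  -0.1429]
  T[2,:] = [+0.0625  -0.3125  +0.0000  -0.0625  -0.2500  +0.1875]
  T[3,:] = [+0.3333  +0.5000  -0.2500  +0.0000  -0.0833  -0.1667]
  T[4,:] = [+0.0455  +0.1818  -0.2273  -0.1364  +0.0000  -0.2727]
  T[5,:] = [-0.3333  -0.2500  +0.0833  -0.2500  +0.3333  +0.0000]
|λ(T)| sorted: 0.8423, 0.3416, 0.3416, 0.3280, 0.3280, 0.1281.
ρ(T) = max|λ| = 0.8423; 0.8423 < 1, so it converges for any x₀.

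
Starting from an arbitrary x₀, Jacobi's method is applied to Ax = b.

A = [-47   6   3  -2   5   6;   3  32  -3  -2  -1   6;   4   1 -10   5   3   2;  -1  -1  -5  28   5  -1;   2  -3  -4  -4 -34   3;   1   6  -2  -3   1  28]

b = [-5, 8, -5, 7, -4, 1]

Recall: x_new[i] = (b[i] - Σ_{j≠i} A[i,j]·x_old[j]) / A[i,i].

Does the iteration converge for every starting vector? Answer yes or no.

Diagonal D = diag(-47, 32, -10, 28, -34, 28); L, U strict lower/upper.
Jacobi T = -D⁻¹(L+U): T[1,4] = -(-1)/(32) = +0.0312; T[1,1] = 0.
  T[0,:] = [+0.0000  +0.1277  +0.0638  -0.0426  +0.1064  +0.1277]
  T[1,:] = [-0.0938  +0.0000  +0.0938  +0.0625  +0.0312  -0.1875]
  T[2,:] = [+0.4000  +0.1000  +0.0000  +0.5000  +0.3000  +0.2000]
  T[3,:] = [+0.0357  +0.0357  +0.1786  +0.0000  -0.1786  +0.0357]
  T[4,:] = [+0.0588  -0.0882  -0.1176  -0.1176  +0.0000  +0.0882]
  T[5,:] = [-0.0357  -0.2143  +0.0714  +0.1071  -0.0357  +0.0000]
eigenvalue magnitudes: 0.3735, 0.2490, 0.2226, 0.2226, 0.1579, 0.1579.
spectral radius ρ = 0.3735; 0.3735 < 1, so it converges for any x₀.

yes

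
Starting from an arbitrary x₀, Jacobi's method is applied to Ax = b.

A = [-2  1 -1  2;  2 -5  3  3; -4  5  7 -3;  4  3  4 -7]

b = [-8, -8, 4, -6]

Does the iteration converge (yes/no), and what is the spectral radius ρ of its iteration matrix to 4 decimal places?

no, ρ = 1.2226

Split A = D + L + U, D = diag(-2, -5, 7, -7).
Jacobi: T = -D⁻¹(L+U), T[3,2] = -(4)/(-7) = +0.5714; T[3,3] = 0.
  T[0,:] = [+0.0000 +0.5000 -0.5000 +1.0000]
  T[1,:] = [+0.4000 +0.0000 +0.6000 +0.6000]
  T[2,:] = [+0.5714 -0.7143 +0.0000 +0.4286]
  T[3,:] = [+0.5714 +0.4286 +0.5714 +0.0000]
|eigenvalues of T|: 1.2226, 0.7583, 0.7583, 0.7258.
ρ = 1.2226; 1.2226 > 1: divergent.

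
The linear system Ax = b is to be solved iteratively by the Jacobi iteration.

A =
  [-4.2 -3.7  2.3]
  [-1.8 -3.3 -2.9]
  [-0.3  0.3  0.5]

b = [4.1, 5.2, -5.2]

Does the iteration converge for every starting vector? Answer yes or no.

no

Let D = diag(-4.2, -3.3, 0.5); L, U the strict triangles.
T_J = -D⁻¹(L+U): T[1,0] = -(-1.8)/(-3.3) = -0.5455; T[1,1] = 0.
  T[0,:] = [+0.0000  -0.8810  +0.5476]
  T[1,:] = [-0.5455  +0.0000  -0.8788]
  T[2,:] = [+0.6000  -0.6000  +0.0000]
|roots of det(T-λI)|: 1.3470, 0.6913, 0.6913.
ρ = 1.3470; 1.3470 > 1 ⇒ diverges.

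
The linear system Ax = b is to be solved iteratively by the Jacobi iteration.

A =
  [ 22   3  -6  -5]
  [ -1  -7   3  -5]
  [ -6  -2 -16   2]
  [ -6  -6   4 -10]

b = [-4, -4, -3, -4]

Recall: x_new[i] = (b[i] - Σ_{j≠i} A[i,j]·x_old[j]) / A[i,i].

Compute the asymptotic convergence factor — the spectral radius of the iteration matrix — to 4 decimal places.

Split A = D + L + U, D = diag(22, -7, -16, -10).
T_J = -D⁻¹(L+U): T[2,0] = -(-6)/(-16) = -0.3750; T[2,2] = 0.
  T[0,:] = [+0.0000 -0.1364 +0.2727 +0.2273]
  T[1,:] = [-0.1429 +0.0000 +0.4286 -0.7143]
  T[2,:] = [-0.3750 -0.1250 +0.0000 +0.1250]
  T[3,:] = [-0.6000 -0.6000 +0.4000 +0.0000]
|λ(T)| sorted: 0.6317, 0.4839, 0.3488, 0.3488.
spectral radius ρ = 0.6317; 0.6317 < 1: convergent.

0.6317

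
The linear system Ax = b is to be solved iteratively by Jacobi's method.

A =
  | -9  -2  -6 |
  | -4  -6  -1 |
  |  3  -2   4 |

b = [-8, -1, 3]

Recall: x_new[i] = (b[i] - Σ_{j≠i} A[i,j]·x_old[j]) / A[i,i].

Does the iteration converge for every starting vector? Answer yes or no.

yes

A = D + L + U where D = diag(-9, -6, 4).
Jacobi: T = -D⁻¹(L+U), T[1,2] = -(-1)/(-6) = -0.1667; T[1,1] = 0.
  T[0,:] = [+0.0000, -0.2222, -0.6667]
  T[1,:] = [-0.6667, +0.0000, -0.1667]
  T[2,:] = [-0.7500, +0.5000, +0.0000]
eigenvalue magnitudes: 0.8856, 0.4686, 0.4686.
ρ = 0.8856; 0.8856 < 1: convergent.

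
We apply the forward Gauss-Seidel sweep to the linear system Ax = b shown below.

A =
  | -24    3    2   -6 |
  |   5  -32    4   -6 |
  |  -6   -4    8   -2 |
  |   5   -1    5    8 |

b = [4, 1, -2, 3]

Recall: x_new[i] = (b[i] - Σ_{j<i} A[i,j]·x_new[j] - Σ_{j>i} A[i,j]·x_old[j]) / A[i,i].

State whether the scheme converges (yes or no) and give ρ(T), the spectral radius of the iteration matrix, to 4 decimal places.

Diagonal D = diag(-24, -32, 8, 8); L, U strict lower/upper.
T_GS = -(D+L)⁻¹U: row 0 first, T[0,3] = -(-6)/(-24) = -0.2500; later rows by forward substitution.
  T[0,:] = [+0.0000, +0.1250, +0.0833, -0.2500]
  T[1,:] = [+0.0000, +0.0195, +0.1380, -0.2266]
  T[2,:] = [+0.0000, +0.1035, +0.1315, -0.0508]
  T[3,:] = [+0.0000, -0.1404, -0.1170, +0.1597]
|eigenvalues of T|: 0.3621, 0.1117, 0.0603, 0.0000.
spectral radius ρ = 0.3621; 0.3621 < 1 ⇒ converges.

yes, ρ = 0.3621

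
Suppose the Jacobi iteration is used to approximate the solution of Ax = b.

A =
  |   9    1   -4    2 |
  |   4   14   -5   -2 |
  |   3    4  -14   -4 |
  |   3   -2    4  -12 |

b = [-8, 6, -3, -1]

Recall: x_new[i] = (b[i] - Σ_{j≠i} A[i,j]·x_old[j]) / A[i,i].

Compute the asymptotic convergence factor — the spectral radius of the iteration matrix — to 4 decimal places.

0.5231

Split A = D + L + U, D = diag(9, 14, -14, -12).
T_J = -D⁻¹(L+U): T[0,3] = -(2)/(9) = -0.2222; T[0,0] = 0.
  T[0,:] = [+0.0000 -0.1111 +0.4444 -0.2222]
  T[1,:] = [-0.2857 +0.0000 +0.3571 +0.1429]
  T[2,:] = [+0.2143 +0.2857 +0.0000 -0.2857]
  T[3,:] = [+0.2500 -0.1667 +0.3333 +0.0000]
|roots of det(T-λI)|: 0.5231, 0.3884, 0.3884, 0.2539.
ρ = 0.5231; 0.5231 < 1: convergent.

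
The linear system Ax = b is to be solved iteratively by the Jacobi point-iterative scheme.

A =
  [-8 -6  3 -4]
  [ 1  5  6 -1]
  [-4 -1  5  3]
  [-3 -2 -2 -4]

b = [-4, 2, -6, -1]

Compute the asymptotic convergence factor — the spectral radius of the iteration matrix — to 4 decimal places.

A = D + L + U where D = diag(-8, 5, 5, -4).
T_J = -D⁻¹(L+U): T[1,0] = -(1)/(5) = -0.2000; T[1,1] = 0.
  T[0,:] = [+0.0000 -0.7500 +0.3750 -0.5000]
  T[1,:] = [-0.2000 +0.0000 -1.2000 +0.2000]
  T[2,:] = [+0.8000 +0.2000 +0.0000 -0.6000]
  T[3,:] = [-0.7500 -0.5000 -0.5000 +0.0000]
|eigenvalues of T|: 1.2474, 0.6260, 0.6260, 0.5242.
ρ(T) = max|λ| = 1.2474; 1.2474 > 1, so it fails to converge.

1.2474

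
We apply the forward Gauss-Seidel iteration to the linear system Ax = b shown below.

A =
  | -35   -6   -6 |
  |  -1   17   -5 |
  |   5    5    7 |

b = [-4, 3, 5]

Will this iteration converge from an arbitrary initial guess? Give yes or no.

yes

Write A = D+L+U with D = diag(-35, 17, 7).
GS T = -(D+L)⁻¹U: row 0 first, T[0,1] = -(-6)/(-35) = -0.1714; later rows by forward substitution.
  T[0,:] = [+0.0000 -0.1714 -0.1714]
  T[1,:] = [+0.0000 -0.0101 +0.2840]
  T[2,:] = [+0.0000 +0.1297 -0.0804]
|roots of det(T-λI)|: 0.2404, 0.1498, 0.0000.
spectral radius ρ = 0.2404; 0.2404 < 1, so it converges for any x₀.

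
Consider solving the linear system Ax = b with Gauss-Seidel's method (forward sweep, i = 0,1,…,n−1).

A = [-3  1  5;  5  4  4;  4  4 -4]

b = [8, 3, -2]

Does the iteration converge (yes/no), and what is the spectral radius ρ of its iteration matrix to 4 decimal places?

Diagonal D = diag(-3, 4, -4); L, U strict lower/upper.
T_GS = -(D+L)⁻¹U: row 0 first, T[0,2] = -(5)/(-3) = +1.6667; later rows by forward substitution.
  T[0,:] = [+0.0000 +0.3333 +1.6667]
  T[1,:] = [+0.0000 -0.4167 -3.0833]
  T[2,:] = [+0.0000 -0.0833 -1.4167]
|eigenvalues of T|: 1.6287, 0.2047, 0.0000.
spectral radius ρ = 1.6287; 1.6287 > 1, so it fails to converge.

no, ρ = 1.6287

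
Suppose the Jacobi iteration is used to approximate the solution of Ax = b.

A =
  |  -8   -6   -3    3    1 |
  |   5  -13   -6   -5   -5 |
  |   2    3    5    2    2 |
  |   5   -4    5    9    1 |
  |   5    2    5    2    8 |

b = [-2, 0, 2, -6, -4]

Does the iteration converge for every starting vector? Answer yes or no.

no

Diagonal D = diag(-8, -13, 5, 9, 8); L, U strict lower/upper.
Jacobi T = -D⁻¹(L+U): T[2,1] = -(3)/(5) = -0.6000; T[2,2] = 0.
  T[0,:] = [+0.0000 -0.7500 -0.3750 +0.3750 +0.1250]
  T[1,:] = [+0.3846 +0.0000 -0.4615 -0.3846 -0.3846]
  T[2,:] = [-0.4000 -0.6000 +0.0000 -0.4000 -0.4000]
  T[3,:] = [-0.5556 +0.4444 -0.5556 +0.0000 -0.1111]
  T[4,:] = [-0.6250 -0.2500 -0.6250 -0.2500 +0.0000]
|λ(T)| sorted: 1.2208, 0.8953, 0.8953, 0.7440, 0.2433.
spectral radius ρ = 1.2208; 1.2208 > 1: divergent.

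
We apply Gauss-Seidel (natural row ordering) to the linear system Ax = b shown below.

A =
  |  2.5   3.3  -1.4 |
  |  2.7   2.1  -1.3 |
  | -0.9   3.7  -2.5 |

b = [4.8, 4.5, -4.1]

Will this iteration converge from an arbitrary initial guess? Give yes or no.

Split A = D + L + U, D = diag(2.5, 2.1, -2.5).
GS T = -(D+L)⁻¹U: row 0 first, T[0,1] = -(3.3)/(2.5) = -1.3200; later rows by forward substitution.
  T[0,:] = [+0.0000 -1.3200 +0.5600]
  T[1,:] = [+0.0000 +1.6971 -0.1010]
  T[2,:] = [+0.0000 +2.9870 -0.3510]
moduli |λ_i(T)| = 1.5375, 0.1913, 0.0000.
ρ = 1.5375; 1.5375 > 1, so it fails to converge.

no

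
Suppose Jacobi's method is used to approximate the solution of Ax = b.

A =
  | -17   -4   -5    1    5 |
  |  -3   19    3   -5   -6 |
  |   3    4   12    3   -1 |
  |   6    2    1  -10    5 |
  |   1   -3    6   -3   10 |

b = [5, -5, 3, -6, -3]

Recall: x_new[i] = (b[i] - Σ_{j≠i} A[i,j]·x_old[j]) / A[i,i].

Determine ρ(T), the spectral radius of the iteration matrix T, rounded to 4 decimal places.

0.8689

A = D + L + U where D = diag(-17, 19, 12, -10, 10).
T_J = -D⁻¹(L+U): T[4,2] = -(6)/(10) = -0.6000; T[4,4] = 0.
  T[0,:] = [+0.0000, -0.2353, -0.2941, +0.0588, +0.2941]
  T[1,:] = [+0.1579, +0.0000, -0.1579, +0.2632, +0.3158]
  T[2,:] = [-0.2500, -0.3333, +0.0000, -0.2500, +0.0833]
  T[3,:] = [+0.6000, +0.2000, +0.1000, +0.0000, +0.5000]
  T[4,:] = [-0.1000, +0.3000, -0.6000, +0.3000, +0.0000]
|eigenvalues of T|: 0.8689, 0.5642, 0.5642, 0.2905, 0.0745.
spectral radius ρ = 0.8689; 0.8689 < 1 ⇒ converges.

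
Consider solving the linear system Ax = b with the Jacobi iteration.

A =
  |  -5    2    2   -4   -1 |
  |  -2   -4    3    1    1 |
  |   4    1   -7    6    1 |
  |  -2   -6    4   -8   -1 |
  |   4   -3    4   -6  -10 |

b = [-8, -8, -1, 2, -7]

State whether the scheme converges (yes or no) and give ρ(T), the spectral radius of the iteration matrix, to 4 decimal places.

Diagonal D = diag(-5, -4, -7, -8, -10); L, U strict lower/upper.
Jacobi T = -D⁻¹(L+U): T[4,0] = -(4)/(-10) = +0.4000; T[4,4] = 0.
  T[0,:] = [+0.0000  +0.4000  +0.4000  -0.8000  -0.2000]
  T[1,:] = [-0.5000  +0.0000  +0.7500  +0.2500  +0.2500]
  T[2,:] = [+0.5714  +0.1429  +0.0000  +0.8571  +0.1429]
  T[3,:] = [-0.2500  -0.7500  +0.5000  +0.0000  -0.1250]
  T[4,:] = [+0.4000  -0.3000  +0.4000  -0.6000  +0.0000]
eigenvalue magnitudes: 1.3431, 0.8052, 0.8052, 0.5047, 0.5047.
ρ(T) = max|λ| = 1.3431; 1.3431 > 1, so it fails to converge.

no, ρ = 1.3431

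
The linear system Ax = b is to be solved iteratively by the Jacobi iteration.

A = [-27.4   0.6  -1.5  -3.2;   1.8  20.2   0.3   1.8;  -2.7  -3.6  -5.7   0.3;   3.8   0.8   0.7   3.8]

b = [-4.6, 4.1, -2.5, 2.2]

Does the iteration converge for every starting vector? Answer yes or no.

Diagonal D = diag(-27.4, 20.2, -5.7, 3.8); L, U strict lower/upper.
Jacobi T = -D⁻¹(L+U): T[1,0] = -(1.8)/(20.2) = -0.0891; T[1,1] = 0.
  T[0,:] = [+0.0000  +0.0219  -0.0547  -0.1168]
  T[1,:] = [-0.0891  +0.0000  -0.0149  -0.0891]
  T[2,:] = [-0.4737  -0.6316  +0.0000  +0.0526]
  T[3,:] = [-1.0000  -0.2105  -0.1842  +0.0000]
|eigenvalues of T|: 0.4648, 0.3490, 0.1280, 0.1280.
spectral radius ρ = 0.4648; 0.4648 < 1 ⇒ converges.

yes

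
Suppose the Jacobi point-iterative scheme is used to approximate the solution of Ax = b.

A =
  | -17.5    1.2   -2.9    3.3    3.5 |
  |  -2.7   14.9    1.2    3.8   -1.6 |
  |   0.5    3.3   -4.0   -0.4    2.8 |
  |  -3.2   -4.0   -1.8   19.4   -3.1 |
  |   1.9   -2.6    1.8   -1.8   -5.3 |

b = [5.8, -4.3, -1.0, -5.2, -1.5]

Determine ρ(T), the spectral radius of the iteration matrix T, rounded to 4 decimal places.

0.5645

Let D = diag(-17.5, 14.9, -4, 19.4, -5.3); L, U the strict triangles.
Jacobi: T = -D⁻¹(L+U), T[2,3] = -(-0.4)/(-4) = -0.1000; T[2,2] = 0.
  T[0,:] = [+0.0000 +0.0686 -0.1657 +0.1886 +0.2000]
  T[1,:] = [+0.1812 +0.0000 -0.0805 -0.2550 +0.1074]
  T[2,:] = [+0.1250 +0.8250 +0.0000 -0.1000 +0.7000]
  T[3,:] = [+0.1649 +0.2062 +0.0928 +0.0000 +0.1598]
  T[4,:] = [+0.3585 -0.4906 +0.3396 -0.3396 +0.0000]
|roots of det(T-λI)|: 0.5645, 0.3977, 0.3911, 0.3911, 0.1515.
ρ(T) = max|λ| = 0.5645; 0.5645 < 1: convergent.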